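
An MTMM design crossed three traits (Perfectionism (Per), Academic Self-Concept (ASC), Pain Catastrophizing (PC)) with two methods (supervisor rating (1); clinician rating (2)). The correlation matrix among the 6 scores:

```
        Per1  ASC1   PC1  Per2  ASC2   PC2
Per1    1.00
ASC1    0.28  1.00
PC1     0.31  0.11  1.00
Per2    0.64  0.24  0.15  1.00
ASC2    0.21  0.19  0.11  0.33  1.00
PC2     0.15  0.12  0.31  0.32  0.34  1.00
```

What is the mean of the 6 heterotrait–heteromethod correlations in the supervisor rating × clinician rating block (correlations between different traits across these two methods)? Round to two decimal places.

HTHM values (method 1 × method 2): 0.21, 0.15, 0.24, 0.12, 0.15, 0.11; mean = 0.98/6 = 0.16.

0.16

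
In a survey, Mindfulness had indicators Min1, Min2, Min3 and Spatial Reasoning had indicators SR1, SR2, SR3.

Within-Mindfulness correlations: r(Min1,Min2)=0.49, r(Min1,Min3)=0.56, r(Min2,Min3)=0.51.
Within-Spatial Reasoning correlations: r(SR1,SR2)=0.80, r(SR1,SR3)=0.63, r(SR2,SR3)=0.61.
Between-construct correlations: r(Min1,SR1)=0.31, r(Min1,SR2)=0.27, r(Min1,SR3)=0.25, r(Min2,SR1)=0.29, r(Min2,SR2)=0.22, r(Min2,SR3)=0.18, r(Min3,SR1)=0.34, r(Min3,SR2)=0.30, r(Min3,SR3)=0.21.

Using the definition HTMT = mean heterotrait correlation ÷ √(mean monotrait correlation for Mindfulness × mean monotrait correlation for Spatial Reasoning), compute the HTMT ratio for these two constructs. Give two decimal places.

Between-construct mean = 2.37/9 = 0.2633.
Mean within-Min = 1.56/3 = 0.5200; mean within-SR = 2.04/3 = 0.6800.
Geometric mean = √(0.5200 × 0.6800) = 0.5946.
HTMT = 0.2633 / 0.5946 = 0.44.

0.44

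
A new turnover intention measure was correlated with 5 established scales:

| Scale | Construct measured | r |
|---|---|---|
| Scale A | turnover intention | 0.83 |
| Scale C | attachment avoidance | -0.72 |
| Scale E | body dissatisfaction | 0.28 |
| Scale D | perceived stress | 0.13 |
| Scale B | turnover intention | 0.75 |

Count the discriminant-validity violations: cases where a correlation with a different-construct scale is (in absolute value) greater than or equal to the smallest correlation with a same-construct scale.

0

Convergent (same construct = turnover intention): Scale A, Scale B.
Smallest convergent = 0.75. Discriminant |r|: 0.72, 0.28, 0.13; count ≥ 0.75 → 0.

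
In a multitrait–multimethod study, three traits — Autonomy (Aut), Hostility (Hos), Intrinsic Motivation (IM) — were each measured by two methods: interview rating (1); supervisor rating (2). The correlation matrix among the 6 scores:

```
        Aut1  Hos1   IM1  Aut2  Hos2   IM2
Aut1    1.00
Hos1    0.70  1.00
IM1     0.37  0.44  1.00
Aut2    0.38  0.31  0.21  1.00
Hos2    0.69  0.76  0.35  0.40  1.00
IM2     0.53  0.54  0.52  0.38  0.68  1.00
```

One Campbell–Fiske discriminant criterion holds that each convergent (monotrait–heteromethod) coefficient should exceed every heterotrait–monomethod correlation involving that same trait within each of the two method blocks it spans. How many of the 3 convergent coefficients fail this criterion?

Each convergent coefficient versus the relevant comparison correlations:
Aut (methods 1·2): 0.38 vs {0.70, 0.40, 0.37, 0.38} → fail.
Hos (methods 1·2): 0.76 vs {0.70, 0.40, 0.44, 0.68} → pass.
IM (methods 1·2): 0.52 vs {0.37, 0.38, 0.44, 0.68} → fail.
2 of 3 fail.

2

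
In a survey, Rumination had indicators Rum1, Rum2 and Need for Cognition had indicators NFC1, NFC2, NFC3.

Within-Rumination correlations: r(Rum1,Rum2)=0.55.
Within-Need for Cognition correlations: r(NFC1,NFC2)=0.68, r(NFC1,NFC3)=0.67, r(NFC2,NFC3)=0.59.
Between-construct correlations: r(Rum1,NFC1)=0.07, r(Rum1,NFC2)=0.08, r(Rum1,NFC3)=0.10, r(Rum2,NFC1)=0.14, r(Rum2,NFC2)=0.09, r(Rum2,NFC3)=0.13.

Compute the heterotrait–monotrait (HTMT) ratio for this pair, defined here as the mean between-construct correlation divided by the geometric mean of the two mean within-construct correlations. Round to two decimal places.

Mean heterotrait r = 0.61/6 = 0.1017.
Mean within-Rum = 0.55/1 = 0.5500; mean within-NFC = 1.94/3 = 0.6467.
Geometric mean = √(0.5500 × 0.6467) = 0.5964.
HTMT = 0.1017 / 0.5964 = 0.17.

0.17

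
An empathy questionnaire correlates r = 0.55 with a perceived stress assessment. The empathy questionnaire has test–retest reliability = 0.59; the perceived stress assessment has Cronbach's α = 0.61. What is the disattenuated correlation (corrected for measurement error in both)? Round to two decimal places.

r_true = r_obs / √(r_xx · r_yy) = 0.55 / √(0.59 × 0.61) = 0.55 / √0.3599 = 0.55 / 0.5999 ≈ 0.92.

0.92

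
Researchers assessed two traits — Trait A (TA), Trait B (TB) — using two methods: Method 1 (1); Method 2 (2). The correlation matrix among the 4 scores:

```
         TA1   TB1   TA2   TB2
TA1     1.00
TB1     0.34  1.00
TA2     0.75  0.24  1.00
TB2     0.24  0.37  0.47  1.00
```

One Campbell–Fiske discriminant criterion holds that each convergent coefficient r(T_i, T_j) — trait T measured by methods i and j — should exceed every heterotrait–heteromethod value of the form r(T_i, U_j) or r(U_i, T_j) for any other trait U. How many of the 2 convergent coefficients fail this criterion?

0

Each convergent coefficient versus the relevant comparison correlations:
TA (methods 1·2): 0.75 vs {0.24, 0.24} → pass.
TB (methods 1·2): 0.37 vs {0.24, 0.24} → pass.
0 of 2 fail.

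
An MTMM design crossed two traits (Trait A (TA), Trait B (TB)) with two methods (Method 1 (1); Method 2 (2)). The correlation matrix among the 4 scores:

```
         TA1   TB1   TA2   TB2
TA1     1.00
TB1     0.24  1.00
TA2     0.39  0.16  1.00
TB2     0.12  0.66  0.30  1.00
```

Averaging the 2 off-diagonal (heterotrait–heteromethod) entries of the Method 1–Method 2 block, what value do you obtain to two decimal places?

0.14

HTHM values (method 1 × method 2): 0.12, 0.16; mean = 0.28/2 = 0.14.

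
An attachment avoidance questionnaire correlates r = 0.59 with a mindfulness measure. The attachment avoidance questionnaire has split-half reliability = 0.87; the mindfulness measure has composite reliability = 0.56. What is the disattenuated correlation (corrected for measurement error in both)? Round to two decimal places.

0.85

r_true = r_obs / √(r_xx · r_yy) = 0.59 / √(0.87 × 0.56) = 0.59 / √0.4872 = 0.59 / 0.6980 ≈ 0.85.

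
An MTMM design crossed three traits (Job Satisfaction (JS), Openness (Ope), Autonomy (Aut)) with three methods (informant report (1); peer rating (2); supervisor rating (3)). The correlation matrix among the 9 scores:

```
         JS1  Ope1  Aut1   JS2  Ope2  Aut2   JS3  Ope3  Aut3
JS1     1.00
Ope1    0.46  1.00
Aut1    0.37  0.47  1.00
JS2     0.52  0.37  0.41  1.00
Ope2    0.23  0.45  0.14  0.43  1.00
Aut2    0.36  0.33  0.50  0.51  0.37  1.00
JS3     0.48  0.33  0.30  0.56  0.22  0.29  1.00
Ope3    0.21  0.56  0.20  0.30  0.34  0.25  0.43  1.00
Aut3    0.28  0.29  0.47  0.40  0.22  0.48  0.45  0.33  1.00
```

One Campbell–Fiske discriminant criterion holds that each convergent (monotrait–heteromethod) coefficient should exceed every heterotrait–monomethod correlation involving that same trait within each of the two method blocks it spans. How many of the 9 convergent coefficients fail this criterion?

Checking each validity diagonal entry against its comparison values:
JS (methods 1·2): 0.52 vs {0.46, 0.43, 0.37, 0.51} → pass.
JS (methods 1·3): 0.48 vs {0.46, 0.43, 0.37, 0.45} → pass.
JS (methods 2·3): 0.56 vs {0.43, 0.43, 0.51, 0.45} → pass.
Ope (methods 1·2): 0.45 vs {0.46, 0.43, 0.47, 0.37} → fail.
Ope (methods 1·3): 0.56 vs {0.46, 0.43, 0.47, 0.33} → pass.
Ope (methods 2·3): 0.34 vs {0.43, 0.43, 0.37, 0.33} → fail.
Aut (methods 1·2): 0.50 vs {0.37, 0.51, 0.47, 0.37} → fail.
Aut (methods 1·3): 0.47 vs {0.37, 0.45, 0.47, 0.33} → fail.
Aut (methods 2·3): 0.48 vs {0.51, 0.45, 0.37, 0.33} → fail.
5 of 9 fail.

5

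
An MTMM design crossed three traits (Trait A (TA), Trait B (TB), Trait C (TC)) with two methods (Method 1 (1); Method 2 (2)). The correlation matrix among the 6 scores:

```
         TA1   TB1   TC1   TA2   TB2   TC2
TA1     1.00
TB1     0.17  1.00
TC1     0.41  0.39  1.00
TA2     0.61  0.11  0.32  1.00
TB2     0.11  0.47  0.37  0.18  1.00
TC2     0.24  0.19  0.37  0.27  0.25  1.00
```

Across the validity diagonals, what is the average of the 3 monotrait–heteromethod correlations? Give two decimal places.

0.48

Convergent values: 0.61, 0.47, 0.37; mean = 1.45/3 = 0.48.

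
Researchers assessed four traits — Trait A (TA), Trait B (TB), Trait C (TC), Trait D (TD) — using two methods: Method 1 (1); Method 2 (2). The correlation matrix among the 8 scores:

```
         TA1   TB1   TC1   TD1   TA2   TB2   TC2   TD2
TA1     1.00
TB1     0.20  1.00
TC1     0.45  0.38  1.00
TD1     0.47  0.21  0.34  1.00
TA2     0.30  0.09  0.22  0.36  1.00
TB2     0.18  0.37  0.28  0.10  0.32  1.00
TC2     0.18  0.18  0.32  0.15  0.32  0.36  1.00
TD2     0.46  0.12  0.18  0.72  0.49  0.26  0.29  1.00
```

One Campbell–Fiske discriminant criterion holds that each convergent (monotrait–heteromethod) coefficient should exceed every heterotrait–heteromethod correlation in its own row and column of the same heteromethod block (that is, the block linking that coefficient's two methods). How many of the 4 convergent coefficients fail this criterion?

1

Each convergent coefficient versus the relevant comparison correlations:
TA (methods 1·2): 0.30 vs {0.18, 0.09, 0.18, 0.22, 0.46, 0.36} → fail.
TB (methods 1·2): 0.37 vs {0.09, 0.18, 0.18, 0.28, 0.12, 0.10} → pass.
TC (methods 1·2): 0.32 vs {0.22, 0.18, 0.28, 0.18, 0.18, 0.15} → pass.
TD (methods 1·2): 0.72 vs {0.36, 0.46, 0.10, 0.12, 0.15, 0.18} → pass.
1 of 4 fail.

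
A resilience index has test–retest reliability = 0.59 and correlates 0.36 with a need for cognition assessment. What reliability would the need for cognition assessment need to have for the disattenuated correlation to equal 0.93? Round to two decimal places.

r_true = r_obs / √(r_xx · r_yy) ⇒ 0.93 = 0.36 / √(0.59 · r_yy).
√(0.59 · r_yy) = 0.36 / 0.93 = 0.3871; 0.59 · r_yy = 0.1498; r_yy = 0.1498 / 0.59 ≈ 0.25.

0.25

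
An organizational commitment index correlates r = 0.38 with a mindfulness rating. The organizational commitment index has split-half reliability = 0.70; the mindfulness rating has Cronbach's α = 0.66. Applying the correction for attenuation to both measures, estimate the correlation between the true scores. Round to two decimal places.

r_true = r_obs / √(r_xx · r_yy) = 0.38 / √(0.70 × 0.66) = 0.38 / √0.4620 = 0.38 / 0.6797 ≈ 0.56.

0.56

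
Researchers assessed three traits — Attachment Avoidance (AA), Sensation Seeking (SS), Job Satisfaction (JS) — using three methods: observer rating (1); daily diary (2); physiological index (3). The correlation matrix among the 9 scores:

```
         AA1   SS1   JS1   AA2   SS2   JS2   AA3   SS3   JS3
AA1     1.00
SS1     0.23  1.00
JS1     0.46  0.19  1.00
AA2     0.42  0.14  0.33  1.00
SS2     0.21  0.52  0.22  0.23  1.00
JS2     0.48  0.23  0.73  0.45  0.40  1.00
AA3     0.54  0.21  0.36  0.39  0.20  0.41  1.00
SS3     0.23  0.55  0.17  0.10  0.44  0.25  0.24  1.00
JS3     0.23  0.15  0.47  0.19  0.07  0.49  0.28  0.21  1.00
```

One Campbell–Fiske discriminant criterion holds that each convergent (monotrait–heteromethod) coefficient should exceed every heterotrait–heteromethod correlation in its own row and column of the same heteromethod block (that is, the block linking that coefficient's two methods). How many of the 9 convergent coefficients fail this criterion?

Each convergent coefficient versus the relevant comparison correlations:
AA (methods 1·2): 0.42 vs {0.21, 0.14, 0.48, 0.33} → fail.
AA (methods 1·3): 0.54 vs {0.23, 0.21, 0.23, 0.36} → pass.
AA (methods 2·3): 0.39 vs {0.10, 0.20, 0.19, 0.41} → fail.
SS (methods 1·2): 0.52 vs {0.14, 0.21, 0.23, 0.22} → pass.
SS (methods 1·3): 0.55 vs {0.21, 0.23, 0.15, 0.17} → pass.
SS (methods 2·3): 0.44 vs {0.20, 0.10, 0.07, 0.25} → pass.
JS (methods 1·2): 0.73 vs {0.33, 0.48, 0.22, 0.23} → pass.
JS (methods 1·3): 0.47 vs {0.36, 0.23, 0.17, 0.15} → pass.
JS (methods 2·3): 0.49 vs {0.41, 0.19, 0.25, 0.07} → pass.
2 of 9 fail.

2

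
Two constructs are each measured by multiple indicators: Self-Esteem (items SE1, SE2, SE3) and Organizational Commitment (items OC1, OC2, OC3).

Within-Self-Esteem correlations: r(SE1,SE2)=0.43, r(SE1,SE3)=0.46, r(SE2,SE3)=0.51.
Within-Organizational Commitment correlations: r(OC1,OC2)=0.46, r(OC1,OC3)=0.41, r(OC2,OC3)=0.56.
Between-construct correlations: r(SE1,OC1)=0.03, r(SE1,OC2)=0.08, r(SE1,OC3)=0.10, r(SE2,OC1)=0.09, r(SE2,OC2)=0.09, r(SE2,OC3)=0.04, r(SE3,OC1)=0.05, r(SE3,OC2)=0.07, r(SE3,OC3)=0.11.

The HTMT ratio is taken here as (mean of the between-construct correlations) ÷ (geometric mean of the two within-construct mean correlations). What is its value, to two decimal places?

Mean heterotrait r = 0.66/9 = 0.0733.
Mean within-SE = 1.40/3 = 0.4667; mean within-OC = 1.43/3 = 0.4767.
Geometric mean = √(0.4667 × 0.4767) = 0.4717.
HTMT = 0.0733 / 0.4717 = 0.16.

0.16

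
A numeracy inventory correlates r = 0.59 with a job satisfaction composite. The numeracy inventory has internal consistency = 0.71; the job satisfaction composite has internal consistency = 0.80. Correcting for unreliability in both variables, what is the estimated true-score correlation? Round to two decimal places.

0.78

r_true = r_obs / √(r_xx · r_yy) = 0.59 / √(0.71 × 0.80) = 0.59 / √0.5680 = 0.59 / 0.7537 ≈ 0.78.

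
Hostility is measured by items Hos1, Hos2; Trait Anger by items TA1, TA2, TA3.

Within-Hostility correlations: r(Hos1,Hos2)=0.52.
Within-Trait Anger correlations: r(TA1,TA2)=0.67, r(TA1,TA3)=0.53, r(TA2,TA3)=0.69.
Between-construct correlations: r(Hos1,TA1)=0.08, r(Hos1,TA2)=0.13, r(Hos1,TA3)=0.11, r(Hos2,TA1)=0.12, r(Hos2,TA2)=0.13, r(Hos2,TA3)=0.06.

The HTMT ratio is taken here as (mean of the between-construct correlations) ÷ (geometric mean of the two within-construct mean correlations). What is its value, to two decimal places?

Mean between = 0.63/6 = 0.1050.
Mean within-Hos = 0.52/1 = 0.5200; mean within-TA = 1.89/3 = 0.6300.
Geometric mean = √(0.5200 × 0.6300) = 0.5724.
HTMT = 0.1050 / 0.5724 = 0.18.

0.18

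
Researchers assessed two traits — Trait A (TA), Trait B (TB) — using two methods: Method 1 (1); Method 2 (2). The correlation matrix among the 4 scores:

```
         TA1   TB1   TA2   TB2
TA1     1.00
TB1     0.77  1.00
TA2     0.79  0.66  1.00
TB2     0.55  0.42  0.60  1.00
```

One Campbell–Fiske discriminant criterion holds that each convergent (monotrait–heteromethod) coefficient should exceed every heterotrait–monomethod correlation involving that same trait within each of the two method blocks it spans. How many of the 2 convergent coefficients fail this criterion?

Each convergent coefficient versus the relevant comparison correlations:
TA (methods 1·2): 0.79 vs {0.77, 0.60} → pass.
TB (methods 1·2): 0.42 vs {0.77, 0.60} → fail.
1 of 2 fail.

1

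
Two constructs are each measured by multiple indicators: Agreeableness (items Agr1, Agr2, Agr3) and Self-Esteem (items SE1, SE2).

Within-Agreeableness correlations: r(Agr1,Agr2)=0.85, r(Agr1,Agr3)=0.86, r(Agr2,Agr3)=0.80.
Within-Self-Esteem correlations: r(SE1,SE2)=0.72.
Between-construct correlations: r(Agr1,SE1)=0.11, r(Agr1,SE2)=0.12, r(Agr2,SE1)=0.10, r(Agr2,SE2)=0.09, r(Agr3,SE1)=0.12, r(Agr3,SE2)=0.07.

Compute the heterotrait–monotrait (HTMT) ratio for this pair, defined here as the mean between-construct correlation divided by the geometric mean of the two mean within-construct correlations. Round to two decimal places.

Between-construct mean = 0.61/6 = 0.1017.
Mean within-Agr = 2.51/3 = 0.8367; mean within-SE = 0.72/1 = 0.7200.
Geometric mean = √(0.8367 × 0.7200) = 0.7762.
HTMT = 0.1017 / 0.7762 = 0.13.

0.13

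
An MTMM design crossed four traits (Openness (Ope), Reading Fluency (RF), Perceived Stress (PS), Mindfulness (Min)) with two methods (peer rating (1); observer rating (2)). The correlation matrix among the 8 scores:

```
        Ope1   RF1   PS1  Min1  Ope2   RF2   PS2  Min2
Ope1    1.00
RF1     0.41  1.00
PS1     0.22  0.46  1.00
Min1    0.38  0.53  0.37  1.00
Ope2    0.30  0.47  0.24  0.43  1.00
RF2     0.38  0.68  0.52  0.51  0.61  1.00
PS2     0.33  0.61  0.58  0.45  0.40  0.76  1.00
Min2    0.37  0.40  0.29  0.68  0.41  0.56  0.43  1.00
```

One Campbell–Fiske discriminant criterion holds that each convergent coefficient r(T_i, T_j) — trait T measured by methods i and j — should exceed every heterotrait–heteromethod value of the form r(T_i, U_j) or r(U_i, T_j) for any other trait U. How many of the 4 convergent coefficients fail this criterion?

2

Each convergent coefficient versus the relevant comparison correlations:
Ope (methods 1·2): 0.30 vs {0.38, 0.47, 0.33, 0.24, 0.37, 0.43} → fail.
RF (methods 1·2): 0.68 vs {0.47, 0.38, 0.61, 0.52, 0.40, 0.51} → pass.
PS (methods 1·2): 0.58 vs {0.24, 0.33, 0.52, 0.61, 0.29, 0.45} → fail.
Min (methods 1·2): 0.68 vs {0.43, 0.37, 0.51, 0.40, 0.45, 0.29} → pass.
2 of 4 fail.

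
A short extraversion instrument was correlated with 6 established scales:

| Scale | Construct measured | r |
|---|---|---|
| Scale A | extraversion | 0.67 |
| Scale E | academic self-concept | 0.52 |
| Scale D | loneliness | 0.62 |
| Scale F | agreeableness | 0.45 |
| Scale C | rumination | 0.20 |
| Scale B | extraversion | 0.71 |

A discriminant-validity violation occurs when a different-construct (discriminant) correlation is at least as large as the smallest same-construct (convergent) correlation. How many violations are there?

Convergent (same construct = extraversion): Scale A, Scale B.
Smallest convergent = 0.67. Discriminant values: 0.52, 0.62, 0.45, 0.20; count ≥ 0.67 → 0.

0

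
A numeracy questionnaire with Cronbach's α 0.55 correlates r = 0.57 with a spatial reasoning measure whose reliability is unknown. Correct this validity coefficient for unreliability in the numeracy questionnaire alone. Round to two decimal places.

Single correction: r_c = r_obs / √r_xx = 0.57 / √0.55 = 0.57 / 0.7416 ≈ 0.77.

0.77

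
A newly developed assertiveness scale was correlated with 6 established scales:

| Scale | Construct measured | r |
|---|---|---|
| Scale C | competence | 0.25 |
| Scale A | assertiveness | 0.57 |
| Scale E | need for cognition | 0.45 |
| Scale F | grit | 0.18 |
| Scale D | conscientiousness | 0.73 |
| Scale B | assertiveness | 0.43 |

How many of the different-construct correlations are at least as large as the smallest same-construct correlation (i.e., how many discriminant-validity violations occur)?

2

Convergent (same construct = assertiveness): Scale A, Scale B.
Smallest convergent = 0.43. Discriminant values: 0.25, 0.45, 0.18, 0.73; count ≥ 0.43 → 2.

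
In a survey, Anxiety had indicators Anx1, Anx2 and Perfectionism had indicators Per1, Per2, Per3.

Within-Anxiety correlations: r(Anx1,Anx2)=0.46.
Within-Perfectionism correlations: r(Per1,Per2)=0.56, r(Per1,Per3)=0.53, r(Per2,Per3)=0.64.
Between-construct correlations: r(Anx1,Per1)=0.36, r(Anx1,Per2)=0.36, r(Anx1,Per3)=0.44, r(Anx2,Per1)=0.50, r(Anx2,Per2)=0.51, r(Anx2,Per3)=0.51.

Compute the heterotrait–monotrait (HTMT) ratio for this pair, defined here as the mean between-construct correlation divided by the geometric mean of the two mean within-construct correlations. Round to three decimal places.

0.867

Mean between = 2.68/6 = 0.4467.
Mean within-Anx = 0.46/1 = 0.4600; mean within-Per = 1.73/3 = 0.5767.
Geometric mean = √(0.4600 × 0.5767) = 0.5151.
HTMT = 0.4467 / 0.5151 = 0.867.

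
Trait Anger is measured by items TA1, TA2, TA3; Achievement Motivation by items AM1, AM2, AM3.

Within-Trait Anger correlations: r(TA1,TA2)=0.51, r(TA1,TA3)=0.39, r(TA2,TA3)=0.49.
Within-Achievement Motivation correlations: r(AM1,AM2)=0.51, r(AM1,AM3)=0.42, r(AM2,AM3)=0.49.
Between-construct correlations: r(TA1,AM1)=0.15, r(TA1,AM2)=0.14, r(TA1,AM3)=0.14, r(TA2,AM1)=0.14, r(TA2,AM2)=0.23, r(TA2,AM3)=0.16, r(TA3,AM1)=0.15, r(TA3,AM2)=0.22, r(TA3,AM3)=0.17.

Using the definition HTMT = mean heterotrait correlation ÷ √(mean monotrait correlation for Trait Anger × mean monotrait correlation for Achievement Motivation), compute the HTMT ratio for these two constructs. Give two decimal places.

0.36

Mean heterotrait r = 1.50/9 = 0.1667.
Mean within-TA = 1.39/3 = 0.4633; mean within-AM = 1.42/3 = 0.4733.
Geometric mean = √(0.4633 × 0.4733) = 0.4683.
HTMT = 0.1667 / 0.4683 = 0.36.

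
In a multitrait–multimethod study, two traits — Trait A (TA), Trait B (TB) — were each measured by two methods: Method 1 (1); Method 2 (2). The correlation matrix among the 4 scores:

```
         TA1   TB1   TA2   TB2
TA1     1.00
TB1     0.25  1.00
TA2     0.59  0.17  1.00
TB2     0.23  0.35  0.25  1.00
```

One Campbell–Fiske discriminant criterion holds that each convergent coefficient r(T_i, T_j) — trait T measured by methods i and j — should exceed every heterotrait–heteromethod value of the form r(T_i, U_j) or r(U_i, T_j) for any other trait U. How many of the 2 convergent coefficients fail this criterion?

0

Each convergent coefficient versus the relevant comparison correlations:
TA (methods 1·2): 0.59 vs {0.23, 0.17} → pass.
TB (methods 1·2): 0.35 vs {0.17, 0.23} → pass.
0 of 2 fail.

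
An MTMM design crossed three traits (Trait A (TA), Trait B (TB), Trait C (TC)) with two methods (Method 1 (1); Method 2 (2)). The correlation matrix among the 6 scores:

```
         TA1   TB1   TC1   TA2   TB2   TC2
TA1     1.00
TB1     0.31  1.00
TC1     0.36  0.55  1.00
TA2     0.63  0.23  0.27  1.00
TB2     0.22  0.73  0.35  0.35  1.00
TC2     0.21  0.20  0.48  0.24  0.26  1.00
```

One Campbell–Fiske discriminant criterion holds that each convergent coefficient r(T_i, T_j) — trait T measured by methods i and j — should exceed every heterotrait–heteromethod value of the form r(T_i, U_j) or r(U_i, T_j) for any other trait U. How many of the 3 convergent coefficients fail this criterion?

Checking each validity diagonal entry against its comparison values:
TA (methods 1·2): 0.63 vs {0.22, 0.23, 0.21, 0.27} → pass.
TB (methods 1·2): 0.73 vs {0.23, 0.22, 0.20, 0.35} → pass.
TC (methods 1·2): 0.48 vs {0.27, 0.21, 0.35, 0.20} → pass.
0 of 3 fail.

0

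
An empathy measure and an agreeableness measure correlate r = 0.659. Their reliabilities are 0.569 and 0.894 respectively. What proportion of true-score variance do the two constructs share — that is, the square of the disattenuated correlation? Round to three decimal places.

Disattenuated r = 0.659 / √(0.569 × 0.894) = 0.659 / 0.7132 = 0.9240.
Shared true-score variance = 0.9240² = 0.8538 ≈ 0.854.

0.854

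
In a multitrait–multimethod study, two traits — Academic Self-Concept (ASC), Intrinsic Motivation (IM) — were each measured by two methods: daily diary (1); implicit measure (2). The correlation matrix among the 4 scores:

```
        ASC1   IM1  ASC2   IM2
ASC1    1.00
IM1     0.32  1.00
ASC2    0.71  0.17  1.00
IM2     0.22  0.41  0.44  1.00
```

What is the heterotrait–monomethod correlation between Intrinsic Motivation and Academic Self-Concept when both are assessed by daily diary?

0.32

Different traits, same method: r(IM1, ASC1) = 0.32.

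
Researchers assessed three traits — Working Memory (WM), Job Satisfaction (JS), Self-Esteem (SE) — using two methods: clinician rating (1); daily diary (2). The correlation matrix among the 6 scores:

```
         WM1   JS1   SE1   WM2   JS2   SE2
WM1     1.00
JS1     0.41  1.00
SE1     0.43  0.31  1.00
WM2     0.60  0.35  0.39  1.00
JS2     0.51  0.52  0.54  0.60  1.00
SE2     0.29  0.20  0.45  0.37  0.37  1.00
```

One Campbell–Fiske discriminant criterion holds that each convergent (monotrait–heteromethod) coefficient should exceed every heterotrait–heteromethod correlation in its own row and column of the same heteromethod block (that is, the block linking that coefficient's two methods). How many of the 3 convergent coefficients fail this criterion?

2

Convergent coefficients and their comparison sets:
WM (methods 1·2): 0.60 vs {0.51, 0.35, 0.29, 0.39} → pass.
JS (methods 1·2): 0.52 vs {0.35, 0.51, 0.20, 0.54} → fail.
SE (methods 1·2): 0.45 vs {0.39, 0.29, 0.54, 0.20} → fail.
2 of 3 fail.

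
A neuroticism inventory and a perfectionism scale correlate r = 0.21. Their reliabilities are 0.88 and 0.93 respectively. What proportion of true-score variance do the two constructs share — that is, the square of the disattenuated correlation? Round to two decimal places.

0.05

Disattenuated r = 0.21 / √(0.88 × 0.93) = 0.21 / 0.9047 = 0.2321.
Shared true-score variance = 0.2321² = 0.0539 ≈ 0.05.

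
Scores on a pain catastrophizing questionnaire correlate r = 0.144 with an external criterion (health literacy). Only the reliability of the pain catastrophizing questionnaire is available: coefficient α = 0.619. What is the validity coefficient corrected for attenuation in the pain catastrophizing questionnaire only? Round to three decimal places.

0.183

Single correction: r_c = r_obs / √r_xx = 0.144 / √0.619 = 0.144 / 0.7868 ≈ 0.183.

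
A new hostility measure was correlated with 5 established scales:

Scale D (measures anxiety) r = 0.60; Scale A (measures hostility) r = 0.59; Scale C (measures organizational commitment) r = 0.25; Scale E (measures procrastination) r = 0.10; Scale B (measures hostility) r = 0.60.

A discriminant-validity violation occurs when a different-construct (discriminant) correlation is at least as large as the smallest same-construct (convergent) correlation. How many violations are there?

1

Convergent (same construct = hostility): Scale A, Scale B.
Smallest convergent = 0.59. Discriminant values: 0.60, 0.25, 0.10; count ≥ 0.59 → 1.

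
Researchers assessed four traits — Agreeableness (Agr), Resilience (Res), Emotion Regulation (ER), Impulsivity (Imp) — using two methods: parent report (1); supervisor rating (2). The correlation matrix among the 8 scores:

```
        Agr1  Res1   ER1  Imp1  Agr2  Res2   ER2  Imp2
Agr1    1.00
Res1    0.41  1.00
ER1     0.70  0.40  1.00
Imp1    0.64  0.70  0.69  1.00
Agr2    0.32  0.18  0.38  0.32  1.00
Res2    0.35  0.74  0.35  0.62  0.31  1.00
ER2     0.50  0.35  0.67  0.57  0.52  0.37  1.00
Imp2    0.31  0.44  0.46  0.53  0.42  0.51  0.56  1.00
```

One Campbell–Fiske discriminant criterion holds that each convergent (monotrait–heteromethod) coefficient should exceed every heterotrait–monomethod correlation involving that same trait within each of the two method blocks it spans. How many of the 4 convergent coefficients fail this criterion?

3

Checking each validity diagonal entry against its comparison values:
Agr (methods 1·2): 0.32 vs {0.41, 0.31, 0.70, 0.52, 0.64, 0.42} → fail.
Res (methods 1·2): 0.74 vs {0.41, 0.31, 0.40, 0.37, 0.70, 0.51} → pass.
ER (methods 1·2): 0.67 vs {0.70, 0.52, 0.40, 0.37, 0.69, 0.56} → fail.
Imp (methods 1·2): 0.53 vs {0.64, 0.42, 0.70, 0.51, 0.69, 0.56} → fail.
3 of 4 fail.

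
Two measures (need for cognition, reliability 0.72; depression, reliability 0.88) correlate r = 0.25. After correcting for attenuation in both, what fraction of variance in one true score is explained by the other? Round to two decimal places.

Disattenuated r = 0.25 / √(0.72 × 0.88) = 0.25 / 0.7960 = 0.3141.
Shared true-score variance = 0.3141² = 0.0987 ≈ 0.10.

0.10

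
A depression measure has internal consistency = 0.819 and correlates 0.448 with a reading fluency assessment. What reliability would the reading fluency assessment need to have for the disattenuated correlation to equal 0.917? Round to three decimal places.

r_true = r_obs / √(r_xx · r_yy) ⇒ 0.917 = 0.448 / √(0.819 · r_yy).
√(0.819 · r_yy) = 0.448 / 0.917 = 0.4885; 0.819 · r_yy = 0.2386; r_yy = 0.2386 / 0.819 ≈ 0.291.

0.291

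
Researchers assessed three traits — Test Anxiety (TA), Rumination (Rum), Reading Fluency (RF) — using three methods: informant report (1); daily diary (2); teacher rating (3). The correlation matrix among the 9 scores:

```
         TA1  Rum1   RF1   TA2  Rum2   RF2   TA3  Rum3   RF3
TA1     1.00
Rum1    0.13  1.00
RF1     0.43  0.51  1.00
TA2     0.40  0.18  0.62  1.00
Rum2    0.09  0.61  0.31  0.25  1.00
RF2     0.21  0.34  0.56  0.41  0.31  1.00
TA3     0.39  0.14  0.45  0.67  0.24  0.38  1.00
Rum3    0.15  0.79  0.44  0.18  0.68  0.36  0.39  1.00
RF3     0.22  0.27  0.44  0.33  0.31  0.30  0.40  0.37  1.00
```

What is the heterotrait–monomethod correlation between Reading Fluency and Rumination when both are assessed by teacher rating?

0.37

Different traits, same method: r(RF3, Rum3) = 0.37.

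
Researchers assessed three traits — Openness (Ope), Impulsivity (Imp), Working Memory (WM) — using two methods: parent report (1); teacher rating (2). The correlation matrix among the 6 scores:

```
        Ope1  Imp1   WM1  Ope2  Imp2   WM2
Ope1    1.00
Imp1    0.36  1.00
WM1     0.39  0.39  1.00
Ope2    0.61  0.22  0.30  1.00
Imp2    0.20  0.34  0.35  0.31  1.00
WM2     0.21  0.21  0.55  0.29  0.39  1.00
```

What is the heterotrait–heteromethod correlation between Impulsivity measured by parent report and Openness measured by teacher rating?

0.22

Different traits and methods: r(Imp1, Ope2) = 0.22.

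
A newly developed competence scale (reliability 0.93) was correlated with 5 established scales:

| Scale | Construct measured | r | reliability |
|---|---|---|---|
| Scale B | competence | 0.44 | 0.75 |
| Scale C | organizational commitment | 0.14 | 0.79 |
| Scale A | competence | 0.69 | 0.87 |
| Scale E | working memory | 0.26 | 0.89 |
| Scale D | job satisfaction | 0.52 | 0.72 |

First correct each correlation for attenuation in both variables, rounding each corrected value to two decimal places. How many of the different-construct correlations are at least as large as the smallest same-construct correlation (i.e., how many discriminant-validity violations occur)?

1

Disattenuated r (r / √(r_scale · r_new)):
  Scale B (conv): 0.44 / √(0.75·0.93) = 0.53
  Scale C (disc): 0.14 / √(0.79·0.93) = 0.16
  Scale A (conv): 0.69 / √(0.87·0.93) = 0.77
  Scale E (disc): 0.26 / √(0.89·0.93) = 0.29
  Scale D (disc): 0.52 / √(0.72·0.93) = 0.64
Smallest convergent = 0.53. Discriminant values: 0.16, 0.29, 0.64; count ≥ 0.53 → 1.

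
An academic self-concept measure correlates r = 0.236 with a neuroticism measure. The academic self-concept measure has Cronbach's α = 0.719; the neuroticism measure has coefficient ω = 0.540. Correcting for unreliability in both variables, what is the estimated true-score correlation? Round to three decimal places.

r_true = r_obs / √(r_xx · r_yy) = 0.236 / √(0.719 × 0.540) = 0.236 / √0.388260 = 0.236 / 0.6231 ≈ 0.379.

0.379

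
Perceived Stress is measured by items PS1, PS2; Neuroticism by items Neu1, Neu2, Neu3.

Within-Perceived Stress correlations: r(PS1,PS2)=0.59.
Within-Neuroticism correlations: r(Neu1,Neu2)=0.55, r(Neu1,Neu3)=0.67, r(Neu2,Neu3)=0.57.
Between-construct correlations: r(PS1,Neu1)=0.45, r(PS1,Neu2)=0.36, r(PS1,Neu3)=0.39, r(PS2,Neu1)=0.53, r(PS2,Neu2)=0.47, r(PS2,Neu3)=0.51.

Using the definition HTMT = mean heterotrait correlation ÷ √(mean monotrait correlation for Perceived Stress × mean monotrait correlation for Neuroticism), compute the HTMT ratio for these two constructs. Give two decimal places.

Between-construct mean = 2.71/6 = 0.4517.
Mean within-PS = 0.59/1 = 0.5900; mean within-Neu = 1.79/3 = 0.5967.
Geometric mean = √(0.5900 × 0.5967) = 0.5933.
HTMT = 0.4517 / 0.5933 = 0.76.

0.76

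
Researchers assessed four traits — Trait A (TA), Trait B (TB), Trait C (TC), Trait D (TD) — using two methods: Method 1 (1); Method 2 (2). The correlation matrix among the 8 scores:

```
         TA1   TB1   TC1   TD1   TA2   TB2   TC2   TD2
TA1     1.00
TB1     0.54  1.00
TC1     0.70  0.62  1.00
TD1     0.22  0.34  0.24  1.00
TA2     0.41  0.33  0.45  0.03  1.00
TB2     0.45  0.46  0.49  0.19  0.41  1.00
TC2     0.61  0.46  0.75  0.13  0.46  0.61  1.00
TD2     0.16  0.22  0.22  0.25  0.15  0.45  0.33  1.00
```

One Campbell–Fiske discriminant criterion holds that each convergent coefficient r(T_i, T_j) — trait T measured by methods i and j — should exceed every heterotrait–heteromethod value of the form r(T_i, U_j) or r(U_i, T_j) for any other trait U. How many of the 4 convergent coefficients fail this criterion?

Each convergent coefficient versus the relevant comparison correlations:
TA (methods 1·2): 0.41 vs {0.45, 0.33, 0.61, 0.45, 0.16, 0.03} → fail.
TB (methods 1·2): 0.46 vs {0.33, 0.45, 0.46, 0.49, 0.22, 0.19} → fail.
TC (methods 1·2): 0.75 vs {0.45, 0.61, 0.49, 0.46, 0.22, 0.13} → pass.
TD (methods 1·2): 0.25 vs {0.03, 0.16, 0.19, 0.22, 0.13, 0.22} → pass.
2 of 4 fail.

2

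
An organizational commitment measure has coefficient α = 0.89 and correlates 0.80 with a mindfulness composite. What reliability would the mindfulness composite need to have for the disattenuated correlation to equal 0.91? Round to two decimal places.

r_true = r_obs / √(r_xx · r_yy) ⇒ 0.91 = 0.80 / √(0.89 · r_yy).
√(0.89 · r_yy) = 0.80 / 0.91 = 0.8791; 0.89 · r_yy = 0.7728; r_yy = 0.7728 / 0.89 ≈ 0.87.

0.87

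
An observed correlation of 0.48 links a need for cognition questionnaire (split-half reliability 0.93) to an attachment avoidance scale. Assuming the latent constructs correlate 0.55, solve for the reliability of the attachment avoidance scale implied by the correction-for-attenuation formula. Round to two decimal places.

r_true = r_obs / √(r_xx · r_yy) ⇒ 0.55 = 0.48 / √(0.93 · r_yy).
√(0.93 · r_yy) = 0.48 / 0.55 = 0.8727; 0.93 · r_yy = 0.7616; r_yy = 0.7616 / 0.93 ≈ 0.82.

0.82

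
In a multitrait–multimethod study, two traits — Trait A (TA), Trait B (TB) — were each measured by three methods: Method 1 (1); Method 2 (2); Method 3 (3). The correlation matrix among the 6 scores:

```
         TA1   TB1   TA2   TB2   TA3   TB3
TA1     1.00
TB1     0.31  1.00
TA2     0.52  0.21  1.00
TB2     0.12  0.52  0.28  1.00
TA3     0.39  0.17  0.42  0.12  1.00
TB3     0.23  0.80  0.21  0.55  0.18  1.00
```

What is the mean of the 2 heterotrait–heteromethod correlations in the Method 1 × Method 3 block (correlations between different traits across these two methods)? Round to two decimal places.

HTHM values (method 1 × method 3): 0.23, 0.17; mean = 0.40/2 = 0.20.

0.20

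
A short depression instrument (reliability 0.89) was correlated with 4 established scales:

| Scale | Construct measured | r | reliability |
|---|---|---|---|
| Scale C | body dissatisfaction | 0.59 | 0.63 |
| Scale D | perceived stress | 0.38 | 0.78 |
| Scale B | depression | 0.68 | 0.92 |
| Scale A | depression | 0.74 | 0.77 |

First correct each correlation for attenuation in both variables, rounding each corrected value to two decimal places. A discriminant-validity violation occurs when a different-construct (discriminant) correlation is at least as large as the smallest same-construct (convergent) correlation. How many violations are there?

1

Disattenuated r (r / √(r_scale · r_new)):
  Scale C (disc): 0.59 / √(0.63·0.89) = 0.79
  Scale D (disc): 0.38 / √(0.78·0.89) = 0.46
  Scale B (conv): 0.68 / √(0.92·0.89) = 0.75
  Scale A (conv): 0.74 / √(0.77·0.89) = 0.89
Smallest convergent = 0.75. Discriminant values: 0.79, 0.46; count ≥ 0.75 → 1.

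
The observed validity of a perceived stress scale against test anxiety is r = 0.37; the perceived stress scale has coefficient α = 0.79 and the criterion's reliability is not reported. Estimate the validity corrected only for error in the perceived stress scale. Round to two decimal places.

0.42

Single correction: r_c = r_obs / √r_xx = 0.37 / √0.79 = 0.37 / 0.8888 ≈ 0.42.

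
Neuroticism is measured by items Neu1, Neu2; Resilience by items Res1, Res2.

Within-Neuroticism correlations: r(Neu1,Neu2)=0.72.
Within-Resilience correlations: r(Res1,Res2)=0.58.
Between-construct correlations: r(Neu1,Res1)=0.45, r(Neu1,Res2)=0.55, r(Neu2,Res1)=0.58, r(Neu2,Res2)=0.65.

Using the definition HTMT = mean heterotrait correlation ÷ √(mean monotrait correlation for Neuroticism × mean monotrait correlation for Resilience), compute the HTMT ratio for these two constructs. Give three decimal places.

Between-construct mean = 2.23/4 = 0.5575.
Mean within-Neu = 0.72/1 = 0.7200; mean within-Res = 0.58/1 = 0.5800.
Geometric mean = √(0.7200 × 0.5800) = 0.6462.
HTMT = 0.5575 / 0.6462 = 0.863.

0.863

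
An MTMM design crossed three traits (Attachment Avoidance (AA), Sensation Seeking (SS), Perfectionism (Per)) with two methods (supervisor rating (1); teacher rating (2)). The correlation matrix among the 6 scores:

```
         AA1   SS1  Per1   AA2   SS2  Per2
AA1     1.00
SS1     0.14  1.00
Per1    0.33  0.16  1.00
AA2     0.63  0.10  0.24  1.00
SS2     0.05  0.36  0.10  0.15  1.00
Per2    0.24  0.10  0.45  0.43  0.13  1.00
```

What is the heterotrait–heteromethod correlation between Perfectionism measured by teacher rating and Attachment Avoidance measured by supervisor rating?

0.24

Different traits and methods: r(Per2, AA1) = 0.24.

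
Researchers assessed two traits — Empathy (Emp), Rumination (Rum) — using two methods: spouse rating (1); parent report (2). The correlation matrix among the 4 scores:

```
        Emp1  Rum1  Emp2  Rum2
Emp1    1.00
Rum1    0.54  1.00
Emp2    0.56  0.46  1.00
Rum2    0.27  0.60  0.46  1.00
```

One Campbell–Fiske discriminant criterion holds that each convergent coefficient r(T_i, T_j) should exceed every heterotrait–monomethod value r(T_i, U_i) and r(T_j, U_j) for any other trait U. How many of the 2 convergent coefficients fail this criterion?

0

Checking each validity diagonal entry against its comparison values:
Emp (methods 1·2): 0.56 vs {0.54, 0.46} → pass.
Rum (methods 1·2): 0.60 vs {0.54, 0.46} → pass.
0 of 2 fail.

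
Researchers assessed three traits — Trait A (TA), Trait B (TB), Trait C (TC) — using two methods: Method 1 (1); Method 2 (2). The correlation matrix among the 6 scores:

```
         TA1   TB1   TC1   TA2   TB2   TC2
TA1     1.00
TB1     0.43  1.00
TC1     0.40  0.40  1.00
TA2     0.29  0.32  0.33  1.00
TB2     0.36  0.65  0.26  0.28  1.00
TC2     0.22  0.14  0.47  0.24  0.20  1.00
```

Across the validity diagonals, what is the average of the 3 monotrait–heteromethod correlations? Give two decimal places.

0.47

Convergent values: 0.29, 0.65, 0.47; mean = 1.41/3 = 0.47.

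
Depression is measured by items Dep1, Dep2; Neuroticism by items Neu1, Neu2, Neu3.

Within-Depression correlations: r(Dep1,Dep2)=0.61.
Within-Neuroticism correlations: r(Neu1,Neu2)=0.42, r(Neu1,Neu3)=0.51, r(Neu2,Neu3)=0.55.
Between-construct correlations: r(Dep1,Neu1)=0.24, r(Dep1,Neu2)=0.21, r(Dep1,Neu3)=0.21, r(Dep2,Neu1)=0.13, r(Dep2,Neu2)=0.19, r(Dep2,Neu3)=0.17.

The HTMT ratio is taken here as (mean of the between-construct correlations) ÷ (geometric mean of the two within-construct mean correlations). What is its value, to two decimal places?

Mean between = 1.15/6 = 0.1917.
Mean within-Dep = 0.61/1 = 0.6100; mean within-Neu = 1.48/3 = 0.4933.
Geometric mean = √(0.6100 × 0.4933) = 0.5486.
HTMT = 0.1917 / 0.5486 = 0.35.

0.35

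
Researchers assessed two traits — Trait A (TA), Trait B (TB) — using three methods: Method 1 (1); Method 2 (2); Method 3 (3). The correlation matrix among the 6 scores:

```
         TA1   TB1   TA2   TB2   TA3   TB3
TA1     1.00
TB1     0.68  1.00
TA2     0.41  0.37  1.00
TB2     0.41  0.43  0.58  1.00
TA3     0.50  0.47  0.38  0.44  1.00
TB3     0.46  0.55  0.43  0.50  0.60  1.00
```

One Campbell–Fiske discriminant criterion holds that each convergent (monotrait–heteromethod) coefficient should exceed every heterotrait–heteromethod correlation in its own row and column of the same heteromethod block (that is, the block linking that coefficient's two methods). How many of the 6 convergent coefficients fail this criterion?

2

Each convergent coefficient versus the relevant comparison correlations:
TA (methods 1·2): 0.41 vs {0.41, 0.37} → fail.
TA (methods 1·3): 0.50 vs {0.46, 0.47} → pass.
TA (methods 2·3): 0.38 vs {0.43, 0.44} → fail.
TB (methods 1·2): 0.43 vs {0.37, 0.41} → pass.
TB (methods 1·3): 0.55 vs {0.47, 0.46} → pass.
TB (methods 2·3): 0.50 vs {0.44, 0.43} → pass.
2 of 6 fail.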